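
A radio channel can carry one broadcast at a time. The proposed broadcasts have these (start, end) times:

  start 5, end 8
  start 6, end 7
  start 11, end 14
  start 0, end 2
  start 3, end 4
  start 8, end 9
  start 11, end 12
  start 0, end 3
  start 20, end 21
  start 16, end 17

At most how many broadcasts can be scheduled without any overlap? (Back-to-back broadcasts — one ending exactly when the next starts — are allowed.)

By end time: (0,2), (0,3), (3,4), (6,7), (5,8), (8,9), (11,12), (11,14), (16,17), (20,21).
Pick (0,2); next start ≥ 2 → (3,4); next start ≥ 4 → (6,7); next start ≥ 7 → (8,9); next start ≥ 9 → (11,12); next start ≥ 12 → (16,17); next start ≥ 17 → (20,21).
Selected 7 broadcasts.

7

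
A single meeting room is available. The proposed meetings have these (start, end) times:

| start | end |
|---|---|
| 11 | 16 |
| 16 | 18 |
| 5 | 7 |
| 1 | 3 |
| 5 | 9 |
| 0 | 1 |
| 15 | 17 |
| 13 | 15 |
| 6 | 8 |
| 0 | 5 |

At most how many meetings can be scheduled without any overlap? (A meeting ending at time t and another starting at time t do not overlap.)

5

Order by finish time; keep every interval that doesn't clash with the previous kept one.
By end time: (0,1), (1,3), (0,5), (5,7), (6,8), (5,9), (13,15), (11,16), (15,17), (16,18).
Pick (0,1); next start ≥ 1 → (1,3); next start ≥ 3 → (5,7); next start ≥ 7 → (13,15); next start ≥ 15 → (15,17).
Selected 5 meetings.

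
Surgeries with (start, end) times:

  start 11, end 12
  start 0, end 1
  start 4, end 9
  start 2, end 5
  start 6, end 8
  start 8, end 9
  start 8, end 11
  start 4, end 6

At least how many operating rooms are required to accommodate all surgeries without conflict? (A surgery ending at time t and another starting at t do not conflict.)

3

The answer is the maximum number of intervals overlapping at any instant.
starts: [0, 2, 4, 4, 6, 8, 8, 11]
ends:   [1, 5, 6, 8, 9, 9, 11, 12]
s0→1 e1→0 s2→1 s4→2 s4→3  — peak 3.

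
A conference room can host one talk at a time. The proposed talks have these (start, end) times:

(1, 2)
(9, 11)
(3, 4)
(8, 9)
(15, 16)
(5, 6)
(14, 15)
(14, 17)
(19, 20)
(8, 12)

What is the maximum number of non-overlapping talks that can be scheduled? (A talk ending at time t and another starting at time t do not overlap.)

8

By end time: (1,2), (3,4), (5,6), (8,9), (9,11), (8,12), (14,15), (15,16), (14,17), (19,20).
Pick (1,2); next start ≥ 2 → (3,4); next start ≥ 4 → (5,6); next start ≥ 6 → (8,9); next start ≥ 9 → (9,11); next start ≥ 11 → (14,15); next start ≥ 15 → (15,16); next start ≥ 16 → (19,20).
Selected 8 talks.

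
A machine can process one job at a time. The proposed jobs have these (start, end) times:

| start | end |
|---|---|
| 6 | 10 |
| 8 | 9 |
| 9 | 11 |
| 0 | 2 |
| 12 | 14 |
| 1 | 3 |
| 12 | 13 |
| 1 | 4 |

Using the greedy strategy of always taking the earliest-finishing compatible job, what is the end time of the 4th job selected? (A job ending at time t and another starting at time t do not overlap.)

Sorted by end: (0,2)  (1,3)  (1,4)  (8,9)  (6,10)  (9,11)  (12,13)  (12,14)
take (0,2); skip (1,3); skip (1,4); take (8,9); take (9,11); take (12,13).
Selected: (0,2) (8,9) (9,11) (12,13)

13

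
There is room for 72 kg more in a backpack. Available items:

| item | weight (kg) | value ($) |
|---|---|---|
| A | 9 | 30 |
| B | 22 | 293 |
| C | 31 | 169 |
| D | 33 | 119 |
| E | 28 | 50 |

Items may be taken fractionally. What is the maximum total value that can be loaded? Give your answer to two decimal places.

Sort by value per unit weight and fill in that order.
Order: B (293/22=13.32) > C (169/31=5.45) > D (119/33=3.61) > A (30/9=3.33) > E (50/28=1.79)
Fill: take B (22 @ 293) → take C (31 @ 169) → take 19/33 of D → 68.52; 72/72 used.
Total value = 530.52

530.52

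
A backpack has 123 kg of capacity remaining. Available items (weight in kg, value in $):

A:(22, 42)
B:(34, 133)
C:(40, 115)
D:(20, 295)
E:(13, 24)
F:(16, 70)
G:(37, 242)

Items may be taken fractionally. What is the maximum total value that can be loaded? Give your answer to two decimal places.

786.00

Order: D (295/20=14.75) > G (242/37=6.54) > F (70/16=4.38) > B (133/34=3.91) > C (115/40=2.88) > A (42/22=1.91) > E (24/13=1.85)
Fill: take D (20 @ 295) → take G (37 @ 242) → take F (16 @ 70) → take B (34 @ 133) → take 16/40 of C → 46.00; 123/123 used.
Total value = 786.00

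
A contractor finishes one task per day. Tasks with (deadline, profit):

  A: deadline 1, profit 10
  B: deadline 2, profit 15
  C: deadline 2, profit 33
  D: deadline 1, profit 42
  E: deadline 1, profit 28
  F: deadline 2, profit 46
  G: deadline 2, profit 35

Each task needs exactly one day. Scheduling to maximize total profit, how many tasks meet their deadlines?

By profit: F(d2,46), D(d1,42), G(d2,35), C(d2,33), E(d1,28), B(d2,15), A(d1,10)
F→slot 2; D→slot 1; G skipped; C skipped; E skipped; B skipped; A skipped.
2 of 7 scheduled.

2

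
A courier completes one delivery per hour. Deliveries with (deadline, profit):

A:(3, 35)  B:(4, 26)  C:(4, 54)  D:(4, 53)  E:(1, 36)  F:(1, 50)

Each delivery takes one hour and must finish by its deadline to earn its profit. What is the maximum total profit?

192

Sort by profit descending; place each in the latest free slot ≤ its deadline.
By profit: C(d4,54), D(d4,53), F(d1,50), E(d1,36), A(d3,35), B(d4,26)
C→slot 4; D→slot 3; F→slot 1; E skipped; A→slot 2; B skipped.
Profit = 50 + 35 + 53 + 54 = 192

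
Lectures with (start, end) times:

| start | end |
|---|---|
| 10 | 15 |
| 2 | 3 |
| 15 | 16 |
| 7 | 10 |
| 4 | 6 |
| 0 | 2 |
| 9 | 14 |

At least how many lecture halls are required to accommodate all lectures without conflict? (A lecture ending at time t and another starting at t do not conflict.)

Events (time:±→running): 0:+→1 2:-→0 2:+→1 3:-→0 4:+→1 6:-→0 7:+→1 9:+→2 … peak 2.

2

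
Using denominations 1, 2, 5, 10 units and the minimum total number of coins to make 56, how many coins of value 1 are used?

1

Use the largest denomination that fits, subtract, and repeat.
56 − 5×10→6 − 1×5→1 − 1×1→0
Count of 1: 1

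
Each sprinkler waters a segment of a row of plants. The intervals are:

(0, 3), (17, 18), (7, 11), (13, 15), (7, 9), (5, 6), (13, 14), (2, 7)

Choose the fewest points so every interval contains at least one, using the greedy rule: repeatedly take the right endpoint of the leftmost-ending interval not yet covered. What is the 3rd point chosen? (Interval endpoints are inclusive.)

9

By right end: [0,3]  [5,6]  [2,7]  [7,9]  [7,11]  [13,14]  [13,15]  [17,18]
[0,3] uncovered → point at 3; [5,6] uncovered → point at 6; [7,9] uncovered → point at 9; [13,14] uncovered → point at 14; [17,18] uncovered → point at 18.
Points: 3, 6, 9, 14, 18 (5 total).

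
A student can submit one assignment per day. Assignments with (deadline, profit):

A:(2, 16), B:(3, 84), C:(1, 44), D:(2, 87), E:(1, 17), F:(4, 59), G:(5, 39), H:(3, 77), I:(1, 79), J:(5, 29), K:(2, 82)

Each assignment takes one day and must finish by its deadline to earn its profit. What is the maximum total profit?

Sort by profit descending; place each in the latest free slot ≤ its deadline.
By profit: D(d2,87), B(d3,84), K(d2,82), I(d1,79), H(d3,77), F(d4,59), C(d1,44), G(d5,39), J(d5,29), E(d1,17), A(d2,16)
D→slot 2; B→slot 3; K→slot 1; I skipped; H skipped; F→slot 4; C skipped; G→slot 5; J skipped; E skipped; A skipped.
Profit = 82 + 87 + 84 + 59 + 39 = 351

351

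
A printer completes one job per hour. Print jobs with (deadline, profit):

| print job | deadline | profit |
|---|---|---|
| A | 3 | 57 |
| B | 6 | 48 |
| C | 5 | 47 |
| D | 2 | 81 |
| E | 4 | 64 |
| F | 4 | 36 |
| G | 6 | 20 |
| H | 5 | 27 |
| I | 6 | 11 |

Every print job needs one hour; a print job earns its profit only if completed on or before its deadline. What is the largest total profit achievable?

Sort by profit descending; place each in the latest free slot ≤ its deadline.
By profit: D(d2,81), E(d4,64), A(d3,57), B(d6,48), C(d5,47), F(d4,36), H(d5,27), G(d6,20), I(d6,11)
D→slot 2; E→slot 4; A→slot 3; B→slot 6; C→slot 5; F→slot 1; H skipped; G skipped; I skipped.
Profit = 36 + 81 + 57 + 64 + 47 + 48 = 333

333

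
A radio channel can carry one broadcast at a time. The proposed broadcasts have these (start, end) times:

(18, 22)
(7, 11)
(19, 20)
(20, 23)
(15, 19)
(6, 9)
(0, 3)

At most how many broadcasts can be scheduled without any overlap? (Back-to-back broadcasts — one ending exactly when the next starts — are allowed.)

5

Order by finish time; keep every interval that doesn't clash with the previous kept one.
Sorted by end: (0,3)  (6,9)  (7,11)  (15,19)  (19,20)  (18,22)  (20,23)
take (0,3); take (6,9); take (15,19); take (19,20); take (20,23).
Selected 5 broadcasts.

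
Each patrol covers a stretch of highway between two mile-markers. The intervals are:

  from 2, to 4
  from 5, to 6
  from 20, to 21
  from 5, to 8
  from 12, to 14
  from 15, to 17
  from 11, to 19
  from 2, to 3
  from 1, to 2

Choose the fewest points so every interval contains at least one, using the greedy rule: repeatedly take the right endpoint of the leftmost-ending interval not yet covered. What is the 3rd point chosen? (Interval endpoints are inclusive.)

14

Sort by right endpoint; whenever an interval is uncovered, place a point at its right end.
Sorted: [1,2] [2,3] [2,4] [5,6] [5,8] [12,14] [15,17] [11,19] [20,21]
{[1,2],[2,3],[2,4]} hit by 2; {[5,6],[5,8]} hit by 6; {[12,14]} hit by 14; {[15,17],[11,19]} hit by 17; {[20,21]} hit by 21.
Points: 2, 6, 14, 17, 21 (5 total).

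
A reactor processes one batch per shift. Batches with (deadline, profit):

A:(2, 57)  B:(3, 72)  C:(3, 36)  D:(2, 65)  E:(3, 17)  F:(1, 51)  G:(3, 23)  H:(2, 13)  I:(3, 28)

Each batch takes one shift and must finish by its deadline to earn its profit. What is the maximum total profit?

194

Profit order: B=72 D=65 A=57 F=51 C=36 I=28 G=23 E=17 H=13
Assign: B→slot 3, D→slot 2, A→slot 1, F skipped, C skipped, I skipped, G skipped, E skipped, H skipped.
Slots: [1:A] [2:D] [3:B]
Profit = 57 + 65 + 72 = 194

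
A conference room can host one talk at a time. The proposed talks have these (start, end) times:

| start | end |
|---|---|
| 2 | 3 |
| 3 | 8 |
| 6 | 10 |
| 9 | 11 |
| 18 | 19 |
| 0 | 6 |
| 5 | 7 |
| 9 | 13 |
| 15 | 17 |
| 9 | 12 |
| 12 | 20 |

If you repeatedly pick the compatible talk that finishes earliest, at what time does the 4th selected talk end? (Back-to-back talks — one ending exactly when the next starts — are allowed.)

Sorted by end: (2,3)  (0,6)  (5,7)  (3,8)  (6,10)  (9,11)  (9,12)  (9,13)  (15,17)  (18,19)  (12,20)
take (2,3); skip (0,6); take (5,7); take (9,11); skip (9,12); skip (9,13); take (15,17); take (18,19).
Selected: (2,3) (5,7) (9,11) (15,17) (18,19)

17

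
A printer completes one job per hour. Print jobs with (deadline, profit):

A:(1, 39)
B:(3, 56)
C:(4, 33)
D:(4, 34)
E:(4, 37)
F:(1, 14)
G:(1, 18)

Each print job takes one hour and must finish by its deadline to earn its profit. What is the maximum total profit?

Sort by profit descending; place each in the latest free slot ≤ its deadline.
Profit order: B=56 A=39 E=37 D=34 C=33 G=18 F=14
Assign: B→slot 3, A→slot 1, E→slot 4, D→slot 2, C skipped, G skipped, F skipped.
Slots: [1:A] [2:D] [3:B] [4:E]
Profit = 39 + 34 + 56 + 37 = 166

166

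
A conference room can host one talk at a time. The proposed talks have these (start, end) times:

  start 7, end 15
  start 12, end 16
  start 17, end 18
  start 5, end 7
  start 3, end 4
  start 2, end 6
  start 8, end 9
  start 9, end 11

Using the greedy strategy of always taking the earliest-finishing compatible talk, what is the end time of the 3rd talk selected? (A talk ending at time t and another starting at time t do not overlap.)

9

Sorted by end: (3,4)  (2,6)  (5,7)  (8,9)  (9,11)  (7,15)  (12,16)  (17,18)
take (3,4); take (5,7); take (8,9); take (9,11); take (12,16); take (17,18).
Selected: (3,4) (5,7) (8,9) (9,11) (12,16) (17,18)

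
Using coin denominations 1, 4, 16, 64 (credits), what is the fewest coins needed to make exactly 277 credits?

7

277 − 4×64→21 − 1×16→5 − 1×4→1 − 1×1→0
Total coins = 4 + 1 + 1 + 1 = 7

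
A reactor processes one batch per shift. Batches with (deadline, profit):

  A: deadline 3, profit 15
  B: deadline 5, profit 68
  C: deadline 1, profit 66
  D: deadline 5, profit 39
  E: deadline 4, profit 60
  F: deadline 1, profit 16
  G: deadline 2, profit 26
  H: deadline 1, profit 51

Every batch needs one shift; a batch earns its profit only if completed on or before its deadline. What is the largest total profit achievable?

By profit: B(d5,68), C(d1,66), E(d4,60), H(d1,51), D(d5,39), G(d2,26), F(d1,16), A(d3,15)
B→slot 5; C→slot 1; E→slot 4; H skipped; D→slot 3; G→slot 2; F skipped; A skipped.
Profit = 66 + 26 + 39 + 60 + 68 = 259

259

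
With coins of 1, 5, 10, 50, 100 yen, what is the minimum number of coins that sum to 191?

7

191 = 1×100 + 1×50 + 4×10 + 1×1
Total coins = 1 + 1 + 4 + 1 = 7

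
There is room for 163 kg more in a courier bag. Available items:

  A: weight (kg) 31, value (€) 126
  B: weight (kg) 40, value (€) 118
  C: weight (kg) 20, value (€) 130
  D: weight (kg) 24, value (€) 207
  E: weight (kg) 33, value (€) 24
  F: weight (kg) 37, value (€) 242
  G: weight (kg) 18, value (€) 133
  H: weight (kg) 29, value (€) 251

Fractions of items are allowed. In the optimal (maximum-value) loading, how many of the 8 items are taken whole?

Sort by value per unit weight and fill in that order.
Order: H (251/29=8.66) > D (207/24=8.62) > G (133/18=7.39) > F (242/37=6.54) > C (130/20=6.50) > A (126/31=4.06) > B (118/40=2.95) > E (24/33=0.73)
Fill: take H (29 @ 251) → take D (24 @ 207) → take G (18 @ 133) → take F (37 @ 242) → take C (20 @ 130) → take A (31 @ 126) → take 4/40 of B → 11.80; 163/163 used.
6 item(s) taken whole; one partial (take 4/40 of B).

6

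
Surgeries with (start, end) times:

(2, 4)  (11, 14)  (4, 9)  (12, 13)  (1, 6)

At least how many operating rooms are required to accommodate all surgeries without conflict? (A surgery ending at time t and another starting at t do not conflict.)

Events (time:±→running): 1:+→1 2:+→2 … peak 2.

2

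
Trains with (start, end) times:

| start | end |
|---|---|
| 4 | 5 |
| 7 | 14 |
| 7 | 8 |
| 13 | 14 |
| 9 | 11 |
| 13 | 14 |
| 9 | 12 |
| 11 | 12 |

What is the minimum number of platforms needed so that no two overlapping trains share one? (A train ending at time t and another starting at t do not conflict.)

Events (time:±→running): 4:+→1 5:-→0 7:+→1 7:+→2 8:-→1 9:+→2 9:+→3 … peak 3.

3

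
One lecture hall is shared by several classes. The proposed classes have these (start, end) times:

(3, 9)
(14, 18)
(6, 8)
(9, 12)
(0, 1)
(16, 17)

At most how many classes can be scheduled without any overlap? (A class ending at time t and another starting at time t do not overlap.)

4

By end time: (0,1), (6,8), (3,9), (9,12), (16,17), (14,18).
Pick (0,1); next start ≥ 1 → (6,8); next start ≥ 8 → (9,12); next start ≥ 12 → (16,17).
Selected 4 classes.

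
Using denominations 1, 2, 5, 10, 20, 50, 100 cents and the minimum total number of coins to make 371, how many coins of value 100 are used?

Use the largest denomination that fits, subtract, and repeat.
371 − 3×100→71 − 1×50→21 − 1×20→1 − 1×1→0
Count of 100: 3

3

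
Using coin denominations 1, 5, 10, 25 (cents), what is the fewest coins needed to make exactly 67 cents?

6

Use the largest denomination that fits, subtract, and repeat.
67 − 2×25→17 − 1×10→7 − 1×5→2 − 2×1→0
Total coins = 2 + 1 + 1 + 2 = 6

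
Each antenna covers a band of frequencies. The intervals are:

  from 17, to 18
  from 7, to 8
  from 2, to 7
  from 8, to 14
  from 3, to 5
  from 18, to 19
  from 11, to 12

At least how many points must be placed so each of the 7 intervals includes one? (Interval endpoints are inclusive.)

4

By right end: [3,5]  [2,7]  [7,8]  [11,12]  [8,14]  [17,18]  [18,19]
[3,5] uncovered → point at 5; [7,8] uncovered → point at 8; [11,12] uncovered → point at 12; [17,18] uncovered → point at 18.
Points: 5, 8, 12, 18 (4 total).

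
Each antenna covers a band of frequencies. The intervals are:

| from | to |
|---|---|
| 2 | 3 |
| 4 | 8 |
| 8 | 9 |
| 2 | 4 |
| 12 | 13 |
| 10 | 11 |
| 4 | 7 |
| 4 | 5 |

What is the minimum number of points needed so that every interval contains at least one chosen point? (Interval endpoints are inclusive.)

Sort by right endpoint; whenever an interval is uncovered, place a point at its right end.
Sorted: [2,3] [2,4] [4,5] [4,7] [4,8] [8,9] [10,11] [12,13]
{[2,3],[2,4]} hit by 3; {[4,5],[4,7],[4,8]} hit by 5; {[8,9]} hit by 9; {[10,11]} hit by 11; {[12,13]} hit by 13.
Points: 3, 5, 9, 11, 13 (5 total).

5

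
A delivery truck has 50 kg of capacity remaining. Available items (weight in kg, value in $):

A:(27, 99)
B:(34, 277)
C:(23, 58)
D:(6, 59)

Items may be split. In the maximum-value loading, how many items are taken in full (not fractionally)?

Sort by value per unit weight and fill in that order.
Order: D (59/6=9.83) > B (277/34=8.15) > A (99/27=3.67) > C (58/23=2.52)
Fill: take D (6 @ 59) → take B (34 @ 277) → take 10/27 of A → 36.67; 50/50 used.
2 item(s) taken whole; one partial (take 10/27 of A).

2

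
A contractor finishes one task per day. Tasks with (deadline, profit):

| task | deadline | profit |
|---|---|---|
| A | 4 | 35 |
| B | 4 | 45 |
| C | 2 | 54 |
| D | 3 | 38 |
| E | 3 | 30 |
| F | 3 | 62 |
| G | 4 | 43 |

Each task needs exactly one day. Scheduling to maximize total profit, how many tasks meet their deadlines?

Sort by profit descending; place each in the latest free slot ≤ its deadline.
By profit: F(d3,62), C(d2,54), B(d4,45), G(d4,43), D(d3,38), A(d4,35), E(d3,30)
F→slot 3; C→slot 2; B→slot 4; G→slot 1; D skipped; A skipped; E skipped.
4 of 7 scheduled.

4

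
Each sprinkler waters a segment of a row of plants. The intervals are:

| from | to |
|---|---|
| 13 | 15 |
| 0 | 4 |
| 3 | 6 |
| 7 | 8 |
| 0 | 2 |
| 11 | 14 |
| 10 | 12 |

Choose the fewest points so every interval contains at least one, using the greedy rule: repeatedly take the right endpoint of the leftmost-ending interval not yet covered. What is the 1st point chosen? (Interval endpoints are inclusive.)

2

Sort by right endpoint; whenever an interval is uncovered, place a point at its right end.
By right end: [0,2]  [0,4]  [3,6]  [7,8]  [10,12]  [11,14]  [13,15]
[0,2] uncovered → point at 2; [3,6] uncovered → point at 6; [7,8] uncovered → point at 8; [10,12] uncovered → point at 12; [13,15] uncovered → point at 15.
Points: 2, 6, 8, 12, 15 (5 total).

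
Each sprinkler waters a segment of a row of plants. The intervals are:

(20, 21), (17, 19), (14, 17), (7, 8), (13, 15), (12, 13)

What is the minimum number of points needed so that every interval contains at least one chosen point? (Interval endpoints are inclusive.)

4

Sorted: [7,8] [12,13] [13,15] [14,17] [17,19] [20,21]
{[7,8]} hit by 8; {[12,13],[13,15]} hit by 13; {[14,17],[17,19]} hit by 17; {[20,21]} hit by 21.
Points: 8, 13, 17, 21 (4 total).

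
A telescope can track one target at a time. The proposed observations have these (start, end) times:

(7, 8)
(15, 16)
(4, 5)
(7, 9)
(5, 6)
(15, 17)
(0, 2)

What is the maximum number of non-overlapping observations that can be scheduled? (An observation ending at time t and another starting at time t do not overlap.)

5

By end time: (0,2), (4,5), (5,6), (7,8), (7,9), (15,16), (15,17).
Pick (0,2); next start ≥ 2 → (4,5); next start ≥ 5 → (5,6); next start ≥ 6 → (7,8); next start ≥ 8 → (15,16).
Selected 5 observations.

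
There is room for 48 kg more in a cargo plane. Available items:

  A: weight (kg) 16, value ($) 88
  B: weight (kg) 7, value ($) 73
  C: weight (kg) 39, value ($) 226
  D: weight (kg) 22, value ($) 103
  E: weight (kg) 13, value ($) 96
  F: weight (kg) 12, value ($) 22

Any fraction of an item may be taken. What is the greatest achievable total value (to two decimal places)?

Sort by value per unit weight and fill in that order.
Order: B (73/7=10.43) > E (96/13=7.38) > C (226/39=5.79) > A (88/16=5.50) > D (103/22=4.68) > F (22/12=1.83)
Fill: take B (7 @ 73) → take E (13 @ 96) → take 28/39 of C → 162.26; 48/48 used.
Total value = 331.26

331.26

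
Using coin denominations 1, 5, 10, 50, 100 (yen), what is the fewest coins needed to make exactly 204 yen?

6

Greedy: take as many of the largest coin as possible, then repeat with the remainder.
204 − 2×100→4 − 4×1→0
Total coins = 2 + 4 = 6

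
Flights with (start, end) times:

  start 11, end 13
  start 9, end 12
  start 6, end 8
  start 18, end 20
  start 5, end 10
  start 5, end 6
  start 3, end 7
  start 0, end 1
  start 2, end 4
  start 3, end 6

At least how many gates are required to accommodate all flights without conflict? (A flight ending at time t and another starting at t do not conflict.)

starts: [0, 2, 3, 3, 5, 5, 6, 9, 11, 18]
ends:   [1, 4, 6, 6, 7, 8, 10, 12, 13, 20]
s0→1 e1→0 s2→1 s3→2 s3→3 e4→2 s5→3 s5→4  — peak 4.

4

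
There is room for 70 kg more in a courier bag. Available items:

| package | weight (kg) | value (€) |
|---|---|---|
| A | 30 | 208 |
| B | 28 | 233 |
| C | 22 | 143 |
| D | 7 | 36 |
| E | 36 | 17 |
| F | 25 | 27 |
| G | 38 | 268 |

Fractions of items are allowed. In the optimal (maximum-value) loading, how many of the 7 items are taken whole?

2

Sort by value per unit weight and fill in that order.
Ratios (sorted): B 8.32, G 7.05, A 6.93, C 6.50, D 5.14, F 1.08, E 0.47
take B (28 @ 233); take G (38 @ 268); take 4/30 of A → 27.73. Capacity used 70/70.
2 item(s) taken whole; one partial (take 4/30 of A).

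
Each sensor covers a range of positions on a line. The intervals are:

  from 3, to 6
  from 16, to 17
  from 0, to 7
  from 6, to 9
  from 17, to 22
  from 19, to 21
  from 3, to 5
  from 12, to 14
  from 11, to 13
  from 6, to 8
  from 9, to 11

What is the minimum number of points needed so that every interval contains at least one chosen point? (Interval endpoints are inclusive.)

Sort by right endpoint; whenever an interval is uncovered, place a point at its right end.
Sorted: [3,5] [3,6] [0,7] [6,8] [6,9] [9,11] [11,13] [12,14] [16,17] [19,21] [17,22]
{[3,5],[3,6],[0,7]} hit by 5; {[6,8],[6,9]} hit by 8; {[9,11],[11,13]} hit by 11; {[12,14]} hit by 14; {[16,17]} hit by 17; {[19,21],[17,22]} hit by 21.
Points: 5, 8, 11, 14, 17, 21 (6 total).

6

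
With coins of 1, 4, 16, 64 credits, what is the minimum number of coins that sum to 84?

Greedy: take as many of the largest coin as possible, then repeat with the remainder.
84 − 1×64→20 − 1×16→4 − 1×4→0
Total coins = 1 + 1 + 1 = 3

3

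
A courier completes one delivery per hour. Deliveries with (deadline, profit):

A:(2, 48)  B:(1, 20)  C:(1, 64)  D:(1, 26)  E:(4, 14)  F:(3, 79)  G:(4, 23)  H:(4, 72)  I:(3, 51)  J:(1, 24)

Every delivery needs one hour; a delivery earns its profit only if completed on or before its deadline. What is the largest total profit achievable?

266

Sort by profit descending; place each in the latest free slot ≤ its deadline.
Profit order: F=79 H=72 C=64 I=51 A=48 D=26 J=24 G=23 B=20 E=14
Assign: F→slot 3, H→slot 4, C→slot 1, I→slot 2, A skipped, D skipped, J skipped, G skipped, B skipped, E skipped.
Slots: [1:C] [2:I] [3:F] [4:H]
Profit = 64 + 51 + 79 + 72 = 266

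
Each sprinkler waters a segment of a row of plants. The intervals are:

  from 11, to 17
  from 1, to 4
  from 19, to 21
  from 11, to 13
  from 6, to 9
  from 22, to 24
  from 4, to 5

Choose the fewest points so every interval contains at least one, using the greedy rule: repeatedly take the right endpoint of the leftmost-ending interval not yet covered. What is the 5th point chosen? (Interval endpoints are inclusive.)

24

Process intervals by earliest right end; each time one isn't hit yet, stab at its right endpoint.
Sorted: [1,4] [4,5] [6,9] [11,13] [11,17] [19,21] [22,24]
{[1,4],[4,5]} hit by 4; {[6,9]} hit by 9; {[11,13],[11,17]} hit by 13; {[19,21]} hit by 21; {[22,24]} hit by 24.
Points: 4, 9, 13, 21, 24 (5 total).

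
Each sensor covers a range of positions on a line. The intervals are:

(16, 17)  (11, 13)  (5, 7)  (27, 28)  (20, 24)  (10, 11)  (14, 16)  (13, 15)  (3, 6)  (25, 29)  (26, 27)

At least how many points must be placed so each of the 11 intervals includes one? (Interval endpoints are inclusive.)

6

Sort by right endpoint; whenever an interval is uncovered, place a point at its right end.
Sorted: [3,6] [5,7] [10,11] [11,13] [13,15] [14,16] [16,17] [20,24] [26,27] [27,28] [25,29]
{[3,6],[5,7]} hit by 6; {[10,11],[11,13]} hit by 11; {[13,15],[14,16]} hit by 15; {[16,17]} hit by 17; {[20,24]} hit by 24; {[26,27],[27,28],[25,29]} hit by 27.
Points: 6, 11, 15, 17, 24, 27 (6 total).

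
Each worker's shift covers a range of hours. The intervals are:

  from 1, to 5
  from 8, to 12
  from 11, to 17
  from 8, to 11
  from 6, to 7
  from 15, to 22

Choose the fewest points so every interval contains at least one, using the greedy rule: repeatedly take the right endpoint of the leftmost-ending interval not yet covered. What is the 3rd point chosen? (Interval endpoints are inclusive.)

Sort by right endpoint; whenever an interval is uncovered, place a point at its right end.
Sorted: [1,5] [6,7] [8,11] [8,12] [11,17] [15,22]
{[1,5]} hit by 5; {[6,7]} hit by 7; {[8,11],[8,12],[11,17]} hit by 11; {[15,22]} hit by 22.
Points: 5, 7, 11, 22 (4 total).

11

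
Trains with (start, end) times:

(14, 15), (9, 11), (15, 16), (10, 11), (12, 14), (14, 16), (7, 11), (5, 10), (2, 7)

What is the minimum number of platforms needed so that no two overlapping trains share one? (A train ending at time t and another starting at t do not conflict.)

3

Events (time:±→running): 2:+→1 5:+→2 7:-→1 7:+→2 9:+→3 … peak 3.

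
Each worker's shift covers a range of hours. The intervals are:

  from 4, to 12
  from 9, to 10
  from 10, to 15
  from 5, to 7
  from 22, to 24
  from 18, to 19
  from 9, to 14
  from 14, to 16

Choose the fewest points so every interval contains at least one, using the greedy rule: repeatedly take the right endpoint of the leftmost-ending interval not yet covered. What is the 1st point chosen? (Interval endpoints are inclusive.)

By right end: [5,7]  [9,10]  [4,12]  [9,14]  [10,15]  [14,16]  [18,19]  [22,24]
[5,7] uncovered → point at 7; [9,10] uncovered → point at 10; [14,16] uncovered → point at 16; [18,19] uncovered → point at 19; [22,24] uncovered → point at 24.
Points: 7, 10, 16, 19, 24 (5 total).

7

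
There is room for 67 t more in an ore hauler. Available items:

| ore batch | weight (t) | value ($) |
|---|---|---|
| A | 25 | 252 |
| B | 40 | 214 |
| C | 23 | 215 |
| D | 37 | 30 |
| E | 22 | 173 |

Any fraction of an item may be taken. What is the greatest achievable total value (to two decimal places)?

Greedy by value/weight ratio, highest first.
Ratios (sorted): A 10.08, C 9.35, E 7.86, B 5.35, D 0.81
take A (25 @ 252); take C (23 @ 215); take 19/22 of E → 149.41. Capacity used 67/67.
Total value = 616.41

616.41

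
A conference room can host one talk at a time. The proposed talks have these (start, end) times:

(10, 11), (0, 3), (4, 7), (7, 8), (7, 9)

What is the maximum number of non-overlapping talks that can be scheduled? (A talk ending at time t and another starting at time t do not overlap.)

Sorted by end: (0,3)  (4,7)  (7,8)  (7,9)  (10,11)
take (0,3); take (4,7); take (7,8); skip (7,9); take (10,11).
Selected 4 talks.

4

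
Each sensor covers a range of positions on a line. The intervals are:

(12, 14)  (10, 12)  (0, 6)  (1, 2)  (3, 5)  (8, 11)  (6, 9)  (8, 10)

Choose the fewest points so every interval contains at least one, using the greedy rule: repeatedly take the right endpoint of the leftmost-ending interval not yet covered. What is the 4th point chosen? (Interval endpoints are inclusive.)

Sort by right endpoint; whenever an interval is uncovered, place a point at its right end.
By right end: [1,2]  [3,5]  [0,6]  [6,9]  [8,10]  [8,11]  [10,12]  [12,14]
[1,2] uncovered → point at 2; [3,5] uncovered → point at 5; [6,9] uncovered → point at 9; [10,12] uncovered → point at 12.
Points: 2, 5, 9, 12 (4 total).

12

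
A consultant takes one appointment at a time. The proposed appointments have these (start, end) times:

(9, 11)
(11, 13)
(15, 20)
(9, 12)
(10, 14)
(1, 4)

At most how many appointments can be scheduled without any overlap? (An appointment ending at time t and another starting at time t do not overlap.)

By end time: (1,4), (9,11), (9,12), (11,13), (10,14), (15,20).
Pick (1,4); next start ≥ 4 → (9,11); next start ≥ 11 → (11,13); next start ≥ 13 → (15,20).
Selected 4 appointments.

4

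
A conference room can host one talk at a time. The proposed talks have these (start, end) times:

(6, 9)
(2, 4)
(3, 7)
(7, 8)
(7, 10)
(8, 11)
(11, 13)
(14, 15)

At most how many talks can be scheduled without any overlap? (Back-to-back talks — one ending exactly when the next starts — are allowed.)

Order by finish time; keep every interval that doesn't clash with the previous kept one.
Sorted by end: (2,4)  (3,7)  (7,8)  (6,9)  (7,10)  (8,11)  (11,13)  (14,15)
take (2,4); skip (3,7); take (7,8); skip (7,10); take (8,11); take (11,13); take (14,15).
Selected 5 talks.

5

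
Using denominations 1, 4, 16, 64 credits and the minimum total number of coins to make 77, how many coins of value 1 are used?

77 − 1×64→13 − 3×4→1 − 1×1→0
Count of 1: 1

1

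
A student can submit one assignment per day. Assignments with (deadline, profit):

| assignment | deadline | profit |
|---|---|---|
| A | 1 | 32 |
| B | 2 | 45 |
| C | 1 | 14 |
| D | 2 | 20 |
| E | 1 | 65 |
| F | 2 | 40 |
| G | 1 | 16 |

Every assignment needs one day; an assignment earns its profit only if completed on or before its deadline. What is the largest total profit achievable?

Profit order: E=65 B=45 F=40 A=32 D=20 G=16 C=14
Assign: E→slot 1, B→slot 2, F skipped, A skipped, D skipped, G skipped, C skipped.
Slots: [1:E] [2:B]
Profit = 65 + 45 = 110

110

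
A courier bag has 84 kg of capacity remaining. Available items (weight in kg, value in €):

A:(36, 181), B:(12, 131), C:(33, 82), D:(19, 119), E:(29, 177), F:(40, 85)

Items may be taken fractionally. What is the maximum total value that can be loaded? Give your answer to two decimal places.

Sort by value per unit weight and fill in that order.
Ratios (sorted): B 10.92, D 6.26, E 6.10, A 5.03, C 2.48, F 2.12
take B (12 @ 131); take D (19 @ 119); take E (29 @ 177); take 24/36 of A → 120.67. Capacity used 84/84.
Total value = 547.67

547.67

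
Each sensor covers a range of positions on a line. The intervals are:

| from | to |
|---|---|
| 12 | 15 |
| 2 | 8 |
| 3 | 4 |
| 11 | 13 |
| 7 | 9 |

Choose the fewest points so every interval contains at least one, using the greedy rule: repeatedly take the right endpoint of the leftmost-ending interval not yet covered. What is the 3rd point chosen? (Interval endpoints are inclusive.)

Process intervals by earliest right end; each time one isn't hit yet, stab at its right endpoint.
Sorted: [3,4] [2,8] [7,9] [11,13] [12,15]
{[3,4],[2,8]} hit by 4; {[7,9]} hit by 9; {[11,13],[12,15]} hit by 13.
Points: 4, 9, 13 (3 total).

13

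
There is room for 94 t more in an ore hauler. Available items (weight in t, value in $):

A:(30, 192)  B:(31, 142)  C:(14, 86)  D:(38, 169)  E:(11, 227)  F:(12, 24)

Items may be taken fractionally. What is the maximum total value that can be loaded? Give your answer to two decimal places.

682.58

Sort by value per unit weight and fill in that order.
Order: E (227/11=20.64) > A (192/30=6.40) > C (86/14=6.14) > B (142/31=4.58) > D (169/38=4.45) > F (24/12=2.00)
Fill: take E (11 @ 227) → take A (30 @ 192) → take C (14 @ 86) → take B (31 @ 142) → take 8/38 of D → 35.58; 94/94 used.
Total value = 682.58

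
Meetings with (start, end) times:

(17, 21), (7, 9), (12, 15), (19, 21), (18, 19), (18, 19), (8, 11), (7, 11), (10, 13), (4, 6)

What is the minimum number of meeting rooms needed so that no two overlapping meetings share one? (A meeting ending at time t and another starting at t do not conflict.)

3

The answer is the maximum number of intervals overlapping at any instant.
Events (time:±→running): 4:+→1 6:-→0 7:+→1 7:+→2 8:+→3 … peak 3.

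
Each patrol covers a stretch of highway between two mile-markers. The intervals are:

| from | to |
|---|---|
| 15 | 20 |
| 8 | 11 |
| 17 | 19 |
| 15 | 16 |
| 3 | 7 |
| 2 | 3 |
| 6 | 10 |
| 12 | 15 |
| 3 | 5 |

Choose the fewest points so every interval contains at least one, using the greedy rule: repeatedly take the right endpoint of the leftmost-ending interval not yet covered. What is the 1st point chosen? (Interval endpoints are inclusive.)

3

By right end: [2,3]  [3,5]  [3,7]  [6,10]  [8,11]  [12,15]  [15,16]  [17,19]  [15,20]
[2,3] uncovered → point at 3; [6,10] uncovered → point at 10; [12,15] uncovered → point at 15; [17,19] uncovered → point at 19.
Points: 3, 10, 15, 19 (4 total).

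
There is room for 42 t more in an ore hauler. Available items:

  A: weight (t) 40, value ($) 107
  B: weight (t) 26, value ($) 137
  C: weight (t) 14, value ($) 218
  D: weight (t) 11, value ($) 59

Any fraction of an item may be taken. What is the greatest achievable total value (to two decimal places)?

Greedy by value/weight ratio, highest first.
Ratios (sorted): C 15.57, D 5.36, B 5.27, A 2.67
take C (14 @ 218); take D (11 @ 59); take 17/26 of B → 89.58. Capacity used 42/42.
Total value = 366.58

366.58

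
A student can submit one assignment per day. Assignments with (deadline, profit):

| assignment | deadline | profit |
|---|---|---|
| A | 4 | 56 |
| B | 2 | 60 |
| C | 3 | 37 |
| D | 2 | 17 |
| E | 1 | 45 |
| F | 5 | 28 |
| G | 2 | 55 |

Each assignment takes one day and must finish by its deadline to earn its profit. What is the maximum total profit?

Profit order: B=60 A=56 G=55 E=45 C=37 F=28 D=17
Assign: B→slot 2, A→slot 4, G→slot 1, E skipped, C→slot 3, F→slot 5, D skipped.
Slots: [1:G] [2:B] [3:C] [4:A] [5:F]
Profit = 55 + 60 + 37 + 56 + 28 = 236

236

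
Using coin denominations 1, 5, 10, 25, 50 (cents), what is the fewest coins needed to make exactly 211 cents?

6

Greedy: take as many of the largest coin as possible, then repeat with the remainder.
211 − 4×50→11 − 1×10→1 − 1×1→0
Total coins = 4 + 1 + 1 = 6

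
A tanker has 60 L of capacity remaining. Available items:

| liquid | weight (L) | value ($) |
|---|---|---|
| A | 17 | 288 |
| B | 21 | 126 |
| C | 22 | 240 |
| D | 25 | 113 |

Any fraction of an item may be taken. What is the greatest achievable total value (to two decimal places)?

Sort by value per unit weight and fill in that order.
Ratios (sorted): A 16.94, C 10.91, B 6.00, D 4.52
take A (17 @ 288); take C (22 @ 240); take B (21 @ 126). Capacity used 60/60.
Total value = 654.00

654.00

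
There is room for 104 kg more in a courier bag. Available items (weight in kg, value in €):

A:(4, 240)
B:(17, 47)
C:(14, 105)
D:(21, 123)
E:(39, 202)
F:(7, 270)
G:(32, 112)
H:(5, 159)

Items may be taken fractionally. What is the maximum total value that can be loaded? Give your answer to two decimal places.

1148.00

Sort by value per unit weight and fill in that order.
Order: A (240/4=60.00) > F (270/7=38.57) > H (159/5=31.80) > C (105/14=7.50) > D (123/21=5.86) > E (202/39=5.18) > G (112/32=3.50) > B (47/17=2.76)
Fill: take A (4 @ 240) → take F (7 @ 270) → take H (5 @ 159) → take C (14 @ 105) → take D (21 @ 123) → take E (39 @ 202) → take 14/32 of G → 49.00; 104/104 used.
Total value = 1148.00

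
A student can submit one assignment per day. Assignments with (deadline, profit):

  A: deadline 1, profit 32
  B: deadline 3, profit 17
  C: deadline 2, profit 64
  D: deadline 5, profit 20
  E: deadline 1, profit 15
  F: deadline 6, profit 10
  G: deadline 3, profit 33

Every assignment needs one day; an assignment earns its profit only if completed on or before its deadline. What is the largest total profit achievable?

Sort by profit descending; place each in the latest free slot ≤ its deadline.
Profit order: C=64 G=33 A=32 D=20 B=17 E=15 F=10
Assign: C→slot 2, G→slot 3, A→slot 1, D→slot 5, B skipped, E skipped, F→slot 6.
Slots: [1:A] [2:C] [3:G] [5:D] [6:F]
Profit = 32 + 64 + 33 + 20 + 10 = 159

159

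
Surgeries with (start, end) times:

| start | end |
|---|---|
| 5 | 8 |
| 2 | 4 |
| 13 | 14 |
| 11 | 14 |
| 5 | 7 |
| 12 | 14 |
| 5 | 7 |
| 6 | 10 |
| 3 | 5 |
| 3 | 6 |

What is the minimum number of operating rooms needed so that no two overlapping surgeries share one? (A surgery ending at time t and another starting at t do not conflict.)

4

Events (time:±→running): 2:+→1 3:+→2 3:+→3 4:-→2 5:-→1 5:+→2 5:+→3 5:+→4 … peak 4.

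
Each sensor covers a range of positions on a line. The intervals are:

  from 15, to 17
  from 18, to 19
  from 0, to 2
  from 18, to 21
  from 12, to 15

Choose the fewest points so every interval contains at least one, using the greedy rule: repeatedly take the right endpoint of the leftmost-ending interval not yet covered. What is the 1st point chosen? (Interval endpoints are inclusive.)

Process intervals by earliest right end; each time one isn't hit yet, stab at its right endpoint.
By right end: [0,2]  [12,15]  [15,17]  [18,19]  [18,21]
[0,2] uncovered → point at 2; [12,15] uncovered → point at 15; [18,19] uncovered → point at 19.
Points: 2, 15, 19 (3 total).

2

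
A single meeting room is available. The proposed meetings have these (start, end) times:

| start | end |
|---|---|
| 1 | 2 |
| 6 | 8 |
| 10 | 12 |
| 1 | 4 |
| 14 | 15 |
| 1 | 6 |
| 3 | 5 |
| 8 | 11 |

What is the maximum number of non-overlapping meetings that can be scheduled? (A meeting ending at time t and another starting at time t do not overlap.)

5

Sort by end time and greedily take each interval whose start is ≥ the last chosen end.
Sorted by end: (1,2)  (1,4)  (3,5)  (1,6)  (6,8)  (8,11)  (10,12)  (14,15)
take (1,2); skip (1,4); take (3,5); skip (1,6); take (6,8); take (8,11); take (14,15).
Selected 5 meetings.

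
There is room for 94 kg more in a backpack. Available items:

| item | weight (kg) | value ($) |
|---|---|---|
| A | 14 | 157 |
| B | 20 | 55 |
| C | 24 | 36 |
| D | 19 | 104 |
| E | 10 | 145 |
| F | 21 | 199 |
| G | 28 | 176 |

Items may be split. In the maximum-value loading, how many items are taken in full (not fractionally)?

Ratios (sorted): E 14.50, A 11.21, F 9.48, G 6.29, D 5.47, B 2.75, C 1.50
take E (10 @ 145); take A (14 @ 157); take F (21 @ 199); take G (28 @ 176); take D (19 @ 104); take 2/20 of B → 5.50. Capacity used 94/94.
5 item(s) taken whole; one partial (take 2/20 of B).

5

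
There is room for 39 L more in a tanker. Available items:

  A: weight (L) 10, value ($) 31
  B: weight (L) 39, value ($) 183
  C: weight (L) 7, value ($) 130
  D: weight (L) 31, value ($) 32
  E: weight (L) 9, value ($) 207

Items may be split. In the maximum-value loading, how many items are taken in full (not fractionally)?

Greedy by value/weight ratio, highest first.
Order: E (207/9=23.00) > C (130/7=18.57) > B (183/39=4.69) > A (31/10=3.10) > D (32/31=1.03)
Fill: take E (9 @ 207) → take C (7 @ 130) → take 23/39 of B → 107.92; 39/39 used.
2 item(s) taken whole; one partial (take 23/39 of B).

2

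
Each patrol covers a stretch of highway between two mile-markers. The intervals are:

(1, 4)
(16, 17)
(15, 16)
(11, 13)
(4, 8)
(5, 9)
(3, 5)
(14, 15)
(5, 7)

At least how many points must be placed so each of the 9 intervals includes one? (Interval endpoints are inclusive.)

Sorted: [1,4] [3,5] [5,7] [4,8] [5,9] [11,13] [14,15] [15,16] [16,17]
{[1,4],[3,5]} hit by 4; {[5,7],[4,8],[5,9]} hit by 7; {[11,13]} hit by 13; {[14,15],[15,16]} hit by 15; {[16,17]} hit by 17.
Points: 4, 7, 13, 15, 17 (5 total).

5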